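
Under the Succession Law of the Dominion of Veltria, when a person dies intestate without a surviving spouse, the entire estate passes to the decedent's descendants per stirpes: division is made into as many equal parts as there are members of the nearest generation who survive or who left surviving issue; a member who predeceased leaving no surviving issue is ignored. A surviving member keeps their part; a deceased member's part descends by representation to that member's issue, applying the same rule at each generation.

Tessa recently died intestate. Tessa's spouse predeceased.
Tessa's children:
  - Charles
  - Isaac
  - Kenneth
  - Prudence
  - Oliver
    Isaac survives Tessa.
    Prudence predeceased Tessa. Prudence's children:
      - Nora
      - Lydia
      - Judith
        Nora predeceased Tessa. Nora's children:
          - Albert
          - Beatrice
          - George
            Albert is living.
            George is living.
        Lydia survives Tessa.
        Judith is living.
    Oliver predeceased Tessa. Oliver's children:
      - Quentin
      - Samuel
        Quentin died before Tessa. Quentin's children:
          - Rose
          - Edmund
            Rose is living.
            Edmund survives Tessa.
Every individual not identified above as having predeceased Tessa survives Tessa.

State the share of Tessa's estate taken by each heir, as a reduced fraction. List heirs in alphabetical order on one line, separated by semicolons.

There is no surviving spouse, so the entire estate passes to Tessa's descendants per stirpes.
The estate is divided into 5 equal shares of 1/5 among Charles, Isaac, Kenneth, Prudence, Oliver.
Charles is living and takes 1/5.
Isaac is living and takes 1/5.
Kenneth is living and takes 1/5.
Prudence predeceased; the 1/5 allotted to Prudence's branch passes to Prudence's issue by representation.
The 1/5 is divided into 3 equal shares of 1/15 among Nora, Lydia, Judith.
Nora predeceased; the 1/15 allotted to Nora's branch passes to Nora's issue by representation.
The 1/15 is divided into 3 equal shares of 1/45 among Albert, Beatrice, George.
Albert is living and takes 1/45.
Beatrice is living and takes 1/45.
George is living and takes 1/45.
Lydia is living and takes 1/15.
Judith is living and takes 1/15.
Oliver predeceased; the 1/5 allotted to Oliver's branch passes to Oliver's issue by representation.
The 1/5 is divided into 2 equal shares of 1/10 among Quentin, Samuel.
Quentin predeceased; the 1/10 allotted to Quentin's branch passes to Quentin's issue by representation.
The 1/10 is divided into 2 equal shares of 1/20 among Rose, Edmund.
Rose is living and takes 1/20.
Edmund is living and takes 1/20.
Samuel is living and takes 1/10.

Albert 1/45; Beatrice 1/45; Charles 1/5; Edmund 1/20; George 1/45; Isaac 1/5; Judith 1/15; Kenneth 1/5; Lydia 1/15; Rose 1/20; Samuel 1/10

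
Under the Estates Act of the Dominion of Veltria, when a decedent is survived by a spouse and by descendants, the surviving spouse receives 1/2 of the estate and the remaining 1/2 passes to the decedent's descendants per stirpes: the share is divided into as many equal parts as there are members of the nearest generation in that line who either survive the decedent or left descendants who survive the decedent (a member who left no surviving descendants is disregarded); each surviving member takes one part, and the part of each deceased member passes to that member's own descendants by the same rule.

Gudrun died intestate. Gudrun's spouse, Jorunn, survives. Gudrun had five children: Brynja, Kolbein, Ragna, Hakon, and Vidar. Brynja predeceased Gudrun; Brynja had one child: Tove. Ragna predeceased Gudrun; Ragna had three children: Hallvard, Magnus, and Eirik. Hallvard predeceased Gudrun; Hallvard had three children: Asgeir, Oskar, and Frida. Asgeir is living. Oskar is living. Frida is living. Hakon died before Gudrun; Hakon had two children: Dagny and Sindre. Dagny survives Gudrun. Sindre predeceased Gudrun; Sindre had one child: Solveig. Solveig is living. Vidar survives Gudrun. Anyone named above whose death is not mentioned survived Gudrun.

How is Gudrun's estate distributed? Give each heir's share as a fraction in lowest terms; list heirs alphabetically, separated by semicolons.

Asgeir 1/90; Dagny 1/20; Eirik 1/30; Frida 1/90; Jorunn 1/2; Kolbein 1/10; Magnus 1/30; Oskar 1/90; Solveig 1/20; Tove 1/10; Vidar 1/10

Jorunn, as surviving spouse, takes 1/2.
The remaining 1/2 passes to Gudrun's descendants per stirpes.
The 1/2 is divided into 5 equal shares of 1/10 among Brynja, Kolbein, Ragna, Hakon, Vidar.
Brynja predeceased; the 1/10 allotted to Brynja's branch passes to Brynja's issue by representation.
Tove is the sole taker at this level and receives the full 1/10.
Kolbein is living and takes 1/10.
Ragna predeceased; the 1/10 allotted to Ragna's branch passes to Ragna's issue by representation.
The 1/10 is divided into 3 equal shares of 1/30 among Hallvard, Magnus, Eirik.
Hallvard predeceased; the 1/30 allotted to Hallvard's branch passes to Hallvard's issue by representation.
The 1/30 is divided into 3 equal shares of 1/90 among Asgeir, Oskar, Frida.
Asgeir is living and takes 1/90.
Oskar is living and takes 1/90.
Frida is living and takes 1/90.
Magnus is living and takes 1/30.
Eirik is living and takes 1/30.
Hakon predeceased; the 1/10 allotted to Hakon's branch passes to Hakon's issue by representation.
The 1/10 is divided into 2 equal shares of 1/20 among Dagny, Sindre.
Dagny is living and takes 1/20.
Sindre predeceased; the 1/20 allotted to Sindre's branch passes to Sindre's issue by representation.
Solveig is the sole taker at this level and receives the full 1/20.
Vidar is living and takes 1/10.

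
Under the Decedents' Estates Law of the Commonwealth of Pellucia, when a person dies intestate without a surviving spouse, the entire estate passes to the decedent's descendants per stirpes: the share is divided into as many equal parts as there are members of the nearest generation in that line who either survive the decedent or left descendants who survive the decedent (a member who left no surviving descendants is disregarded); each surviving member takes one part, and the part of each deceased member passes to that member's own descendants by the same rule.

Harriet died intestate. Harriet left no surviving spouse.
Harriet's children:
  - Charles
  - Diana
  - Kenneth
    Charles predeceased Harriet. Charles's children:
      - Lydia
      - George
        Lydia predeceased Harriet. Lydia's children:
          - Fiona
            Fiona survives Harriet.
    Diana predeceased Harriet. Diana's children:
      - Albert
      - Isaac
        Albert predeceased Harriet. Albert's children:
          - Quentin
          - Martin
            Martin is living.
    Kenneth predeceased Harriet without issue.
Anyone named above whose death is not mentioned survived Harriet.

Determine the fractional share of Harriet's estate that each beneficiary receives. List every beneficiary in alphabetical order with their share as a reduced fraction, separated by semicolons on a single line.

Fiona 1/4; George 1/4; Isaac 1/4; Martin 1/8; Quentin 1/8

There is no surviving spouse, so the entire estate passes to Harriet's descendants per stirpes.
Kenneth left no surviving issue, so that branch lapses and is disregarded.
The estate is divided into 2 equal shares of 1/2 among Charles, Diana.
Charles predeceased; the 1/2 allotted to Charles's branch passes to Charles's issue by representation.
The 1/2 is divided into 2 equal shares of 1/4 among Lydia, George.
Lydia predeceased; the 1/4 allotted to Lydia's branch passes to Lydia's issue by representation.
Fiona is the sole taker at this level and receives the full 1/4.
George is living and takes 1/4.
Diana predeceased; the 1/2 allotted to Diana's branch passes to Diana's issue by representation.
The 1/2 is divided into 2 equal shares of 1/4 among Albert, Isaac.
Albert predeceased; the 1/4 allotted to Albert's branch passes to Albert's issue by representation.
The 1/4 is divided into 2 equal shares of 1/8 among Quentin, Martin.
Quentin is living and takes 1/8.
Martin is living and takes 1/8.
Isaac is living and takes 1/4.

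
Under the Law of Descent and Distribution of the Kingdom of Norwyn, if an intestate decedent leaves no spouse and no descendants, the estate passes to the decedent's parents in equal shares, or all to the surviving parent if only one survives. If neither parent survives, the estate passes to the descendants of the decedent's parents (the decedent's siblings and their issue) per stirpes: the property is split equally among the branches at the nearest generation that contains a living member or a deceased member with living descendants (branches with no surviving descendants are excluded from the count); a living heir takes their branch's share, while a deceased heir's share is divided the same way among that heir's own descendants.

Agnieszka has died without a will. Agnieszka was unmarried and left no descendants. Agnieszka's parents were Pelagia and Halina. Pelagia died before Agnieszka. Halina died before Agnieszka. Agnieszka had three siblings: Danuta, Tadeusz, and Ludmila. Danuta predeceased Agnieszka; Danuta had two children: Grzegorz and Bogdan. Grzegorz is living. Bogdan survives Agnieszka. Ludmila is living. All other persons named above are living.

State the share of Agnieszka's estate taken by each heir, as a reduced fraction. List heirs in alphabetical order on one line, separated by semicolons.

Neither parent survives and there are no descendants, so the estate passes to Agnieszka's siblings and their issue per stirpes.
The estate is divided into 3 equal shares of 1/3 among Danuta, Tadeusz, Ludmila.
Danuta predeceased; the 1/3 allotted to Danuta's branch passes to Danuta's issue by representation.
The 1/3 is divided into 2 equal shares of 1/6 among Grzegorz, Bogdan.
Grzegorz is living and takes 1/6.
Bogdan is living and takes 1/6.
Tadeusz is living and takes 1/3.
Ludmila is living and takes 1/3.

Bogdan 1/6; Grzegorz 1/6; Ludmila 1/3; Tadeusz 1/3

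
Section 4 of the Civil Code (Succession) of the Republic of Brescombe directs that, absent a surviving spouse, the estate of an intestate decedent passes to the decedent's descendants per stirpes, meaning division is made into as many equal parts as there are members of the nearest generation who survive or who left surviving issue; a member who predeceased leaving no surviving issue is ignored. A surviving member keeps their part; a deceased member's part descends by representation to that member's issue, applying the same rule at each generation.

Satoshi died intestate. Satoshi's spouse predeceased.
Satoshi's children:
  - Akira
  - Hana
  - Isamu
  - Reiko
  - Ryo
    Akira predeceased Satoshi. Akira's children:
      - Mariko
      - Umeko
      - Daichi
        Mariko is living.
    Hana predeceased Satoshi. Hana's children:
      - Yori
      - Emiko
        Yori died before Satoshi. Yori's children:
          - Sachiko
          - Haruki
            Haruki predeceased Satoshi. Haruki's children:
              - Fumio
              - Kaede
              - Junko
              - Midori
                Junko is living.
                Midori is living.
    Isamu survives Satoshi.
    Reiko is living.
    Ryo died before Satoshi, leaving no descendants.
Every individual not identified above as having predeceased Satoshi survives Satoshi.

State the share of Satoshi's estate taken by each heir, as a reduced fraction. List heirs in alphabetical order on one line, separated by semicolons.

Daichi 1/12; Emiko 1/8; Fumio 1/64; Isamu 1/4; Junko 1/64; Kaede 1/64; Mariko 1/12; Midori 1/64; Reiko 1/4; Sachiko 1/16; Umeko 1/12

There is no surviving spouse, so the entire estate passes to Satoshi's descendants per stirpes.
Ryo left no surviving issue, so that branch lapses and is disregarded.
The estate is divided into 4 equal shares of 1/4 among Akira, Hana, Isamu, Reiko.
Akira predeceased; the 1/4 allotted to Akira's branch passes to Akira's issue by representation.
The 1/4 is divided into 3 equal shares of 1/12 among Mariko, Umeko, Daichi.
Mariko is living and takes 1/12.
Umeko is living and takes 1/12.
Daichi is living and takes 1/12.
Hana predeceased; the 1/4 allotted to Hana's branch passes to Hana's issue by representation.
The 1/4 is divided into 2 equal shares of 1/8 among Yori, Emiko.
Yori predeceased; the 1/8 allotted to Yori's branch passes to Yori's issue by representation.
The 1/8 is divided into 2 equal shares of 1/16 among Sachiko, Haruki.
Sachiko is living and takes 1/16.
Haruki predeceased; the 1/16 allotted to Haruki's branch passes to Haruki's issue by representation.
The 1/16 is divided into 4 equal shares of 1/64 among Fumio, Kaede, Junko, Midori.
Fumio is living and takes 1/64.
Kaede is living and takes 1/64.
Junko is living and takes 1/64.
Midori is living and takes 1/64.
Emiko is living and takes 1/8.
Isamu is living and takes 1/4.
Reiko is living and takes 1/4.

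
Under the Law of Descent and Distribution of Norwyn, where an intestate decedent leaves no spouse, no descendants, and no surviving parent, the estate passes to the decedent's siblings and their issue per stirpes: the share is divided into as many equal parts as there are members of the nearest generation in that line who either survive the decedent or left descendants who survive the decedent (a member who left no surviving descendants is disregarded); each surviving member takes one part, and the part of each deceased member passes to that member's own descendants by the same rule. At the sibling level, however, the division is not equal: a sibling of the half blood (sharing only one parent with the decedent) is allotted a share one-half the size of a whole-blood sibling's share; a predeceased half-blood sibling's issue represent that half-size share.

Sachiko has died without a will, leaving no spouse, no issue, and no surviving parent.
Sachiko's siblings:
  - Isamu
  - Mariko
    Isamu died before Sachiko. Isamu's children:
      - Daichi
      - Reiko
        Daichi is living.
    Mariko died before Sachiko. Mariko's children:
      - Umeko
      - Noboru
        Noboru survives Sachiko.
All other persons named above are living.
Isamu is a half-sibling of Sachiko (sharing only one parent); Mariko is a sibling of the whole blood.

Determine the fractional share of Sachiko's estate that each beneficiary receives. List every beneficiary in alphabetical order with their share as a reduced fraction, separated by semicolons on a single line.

No spouse, descendants, or parent survives, so the estate passes to Sachiko's siblings per stirpes.
Half-blood siblings count for one-half the weight of whole-blood siblings at the initial division.
Dividing 1 in proportion to weights (total weight 3/2): Isamu (weight 1/2) → 1/3; Mariko (weight 1) → 2/3.
Isamu predeceased; the 1/3 allotted to Isamu's branch passes to Isamu's issue by representation.
The 1/3 is divided into 2 equal shares of 1/6 among Daichi, Reiko.
Daichi is living and takes 1/6.
Reiko is living and takes 1/6.
Mariko predeceased; the 2/3 allotted to Mariko's branch passes to Mariko's issue by representation.
The 2/3 is divided into 2 equal shares of 1/3 among Umeko, Noboru.
Umeko is living and takes 1/3.
Noboru is living and takes 1/3.

Daichi 1/6; Noboru 1/3; Reiko 1/6; Umeko 1/3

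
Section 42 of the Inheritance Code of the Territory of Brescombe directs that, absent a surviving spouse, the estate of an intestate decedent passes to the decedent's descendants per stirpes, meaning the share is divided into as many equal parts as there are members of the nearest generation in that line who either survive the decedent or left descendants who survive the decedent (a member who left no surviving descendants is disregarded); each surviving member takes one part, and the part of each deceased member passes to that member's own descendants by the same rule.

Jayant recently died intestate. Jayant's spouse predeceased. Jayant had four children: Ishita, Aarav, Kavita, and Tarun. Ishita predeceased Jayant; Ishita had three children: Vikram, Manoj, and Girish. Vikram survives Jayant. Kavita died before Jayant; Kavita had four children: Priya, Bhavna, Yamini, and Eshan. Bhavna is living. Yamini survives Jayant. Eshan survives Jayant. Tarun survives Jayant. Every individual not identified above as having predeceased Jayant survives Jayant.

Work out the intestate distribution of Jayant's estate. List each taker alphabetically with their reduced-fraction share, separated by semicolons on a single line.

Aarav 1/4; Bhavna 1/16; Eshan 1/16; Girish 1/12; Manoj 1/12; Priya 1/16; Tarun 1/4; Vikram 1/12; Yamini 1/16

There is no surviving spouse, so the entire estate passes to Jayant's descendants per stirpes.
The estate is divided into 4 equal shares of 1/4 among Ishita, Aarav, Kavita, Tarun.
Ishita predeceased; the 1/4 allotted to Ishita's branch passes to Ishita's issue by representation.
The 1/4 is divided into 3 equal shares of 1/12 among Vikram, Manoj, Girish.
Vikram is living and takes 1/12.
Manoj is living and takes 1/12.
Girish is living and takes 1/12.
Aarav is living and takes 1/4.
Kavita predeceased; the 1/4 allotted to Kavita's branch passes to Kavita's issue by representation.
The 1/4 is divided into 4 equal shares of 1/16 among Priya, Bhavna, Yamini, Eshan.
Priya is living and takes 1/16.
Bhavna is living and takes 1/16.
Yamini is living and takes 1/16.
Eshan is living and takes 1/16.
Tarun is living and takes 1/4.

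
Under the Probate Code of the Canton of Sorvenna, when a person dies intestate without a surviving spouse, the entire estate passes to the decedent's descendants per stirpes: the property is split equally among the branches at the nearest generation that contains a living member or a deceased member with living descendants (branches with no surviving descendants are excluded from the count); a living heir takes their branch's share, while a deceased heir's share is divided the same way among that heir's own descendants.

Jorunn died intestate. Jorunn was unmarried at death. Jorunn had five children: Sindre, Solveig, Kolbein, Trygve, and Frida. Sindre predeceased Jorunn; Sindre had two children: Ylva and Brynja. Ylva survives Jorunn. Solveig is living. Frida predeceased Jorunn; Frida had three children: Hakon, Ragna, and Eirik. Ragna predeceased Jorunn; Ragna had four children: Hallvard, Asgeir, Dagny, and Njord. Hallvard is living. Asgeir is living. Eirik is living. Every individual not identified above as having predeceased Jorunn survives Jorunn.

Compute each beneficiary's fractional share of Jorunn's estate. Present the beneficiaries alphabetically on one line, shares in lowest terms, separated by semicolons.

Asgeir 1/60; Brynja 1/10; Dagny 1/60; Eirik 1/15; Hakon 1/15; Hallvard 1/60; Kolbein 1/5; Njord 1/60; Solveig 1/5; Trygve 1/5; Ylva 1/10

There is no surviving spouse, so the entire estate passes to Jorunn's descendants per stirpes.
The estate is divided into 5 equal shares of 1/5 among Sindre, Solveig, Kolbein, Trygve, Frida.
Sindre predeceased; the 1/5 allotted to Sindre's branch passes to Sindre's issue by representation.
The 1/5 is divided into 2 equal shares of 1/10 among Ylva, Brynja.
Ylva is living and takes 1/10.
Brynja is living and takes 1/10.
Solveig is living and takes 1/5.
Kolbein is living and takes 1/5.
Trygve is living and takes 1/5.
Frida predeceased; the 1/5 allotted to Frida's branch passes to Frida's issue by representation.
The 1/5 is divided into 3 equal shares of 1/15 among Hakon, Ragna, Eirik.
Hakon is living and takes 1/15.
Ragna predeceased; the 1/15 allotted to Ragna's branch passes to Ragna's issue by representation.
The 1/15 is divided into 4 equal shares of 1/60 among Hallvard, Asgeir, Dagny, Njord.
Hallvard is living and takes 1/60.
Asgeir is living and takes 1/60.
Dagny is living and takes 1/60.
Njord is living and takes 1/60.
Eirik is living and takes 1/15.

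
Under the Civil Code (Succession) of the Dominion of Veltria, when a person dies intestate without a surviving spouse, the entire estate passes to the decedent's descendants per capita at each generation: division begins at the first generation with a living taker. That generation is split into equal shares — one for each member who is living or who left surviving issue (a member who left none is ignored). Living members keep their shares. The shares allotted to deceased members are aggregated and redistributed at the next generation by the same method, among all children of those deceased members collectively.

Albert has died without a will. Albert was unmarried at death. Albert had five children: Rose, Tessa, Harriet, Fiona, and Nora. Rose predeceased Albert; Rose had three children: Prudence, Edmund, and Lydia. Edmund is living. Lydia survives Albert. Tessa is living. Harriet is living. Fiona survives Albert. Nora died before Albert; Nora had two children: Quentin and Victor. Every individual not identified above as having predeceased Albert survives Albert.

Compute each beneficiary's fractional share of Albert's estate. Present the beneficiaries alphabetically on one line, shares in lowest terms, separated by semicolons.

There is no surviving spouse, so the entire estate passes to Albert's descendants per capita at each generation.
At generation 1 (Rose, Tessa, Harriet, Fiona, Nora) there are 5 shares of (1)/5 = 1/5 each.
Living: Tessa, Harriet, and Fiona — each takes 1/5.
Deceased: Rose and Nora. Their combined 2/5 is pooled and carried to generation 2.
At generation 2 (Prudence, Edmund, Lydia, Quentin, Victor) there are 5 shares of (2/5)/5 = 2/25 each.
Living: Prudence, Edmund, Lydia, Quentin, and Victor — each takes 2/25.

Edmund 2/25; Fiona 1/5; Harriet 1/5; Lydia 2/25; Prudence 2/25; Quentin 2/25; Tessa 1/5; Victor 2/25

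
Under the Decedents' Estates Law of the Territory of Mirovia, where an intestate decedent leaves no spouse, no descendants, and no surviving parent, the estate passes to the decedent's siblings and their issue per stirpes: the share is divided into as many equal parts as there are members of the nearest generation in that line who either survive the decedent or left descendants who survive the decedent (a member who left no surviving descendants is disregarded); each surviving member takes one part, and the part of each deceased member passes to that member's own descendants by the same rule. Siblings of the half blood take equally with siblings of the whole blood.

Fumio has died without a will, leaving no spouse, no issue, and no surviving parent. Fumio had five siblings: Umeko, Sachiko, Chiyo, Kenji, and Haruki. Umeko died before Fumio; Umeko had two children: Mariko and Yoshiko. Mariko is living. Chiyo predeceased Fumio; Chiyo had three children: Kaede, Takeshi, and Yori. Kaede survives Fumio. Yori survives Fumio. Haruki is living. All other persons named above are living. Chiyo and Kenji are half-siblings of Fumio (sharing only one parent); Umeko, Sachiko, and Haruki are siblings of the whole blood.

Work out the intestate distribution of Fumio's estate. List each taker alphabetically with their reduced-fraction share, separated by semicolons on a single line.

No spouse, descendants, or parent survives, so the estate passes to Fumio's siblings per stirpes.
Half-blood and whole-blood siblings take equally under the stated rule.
The estate is divided into 5 equal shares of 1/5 among Umeko, Sachiko, Chiyo, Kenji, Haruki.
Umeko predeceased; the 1/5 allotted to Umeko's branch passes to Umeko's issue by representation.
The 1/5 is divided into 2 equal shares of 1/10 among Mariko, Yoshiko.
Mariko is living and takes 1/10.
Yoshiko is living and takes 1/10.
Sachiko is living and takes 1/5.
Chiyo predeceased; the 1/5 allotted to Chiyo's branch passes to Chiyo's issue by representation.
The 1/5 is divided into 3 equal shares of 1/15 among Kaede, Takeshi, Yori.
Kaede is living and takes 1/15.
Takeshi is living and takes 1/15.
Yori is living and takes 1/15.
Kenji is living and takes 1/5.
Haruki is living and takes 1/5.

Haruki 1/5; Kaede 1/15; Kenji 1/5; Mariko 1/10; Sachiko 1/5; Takeshi 1/15; Yori 1/15; Yoshiko 1/10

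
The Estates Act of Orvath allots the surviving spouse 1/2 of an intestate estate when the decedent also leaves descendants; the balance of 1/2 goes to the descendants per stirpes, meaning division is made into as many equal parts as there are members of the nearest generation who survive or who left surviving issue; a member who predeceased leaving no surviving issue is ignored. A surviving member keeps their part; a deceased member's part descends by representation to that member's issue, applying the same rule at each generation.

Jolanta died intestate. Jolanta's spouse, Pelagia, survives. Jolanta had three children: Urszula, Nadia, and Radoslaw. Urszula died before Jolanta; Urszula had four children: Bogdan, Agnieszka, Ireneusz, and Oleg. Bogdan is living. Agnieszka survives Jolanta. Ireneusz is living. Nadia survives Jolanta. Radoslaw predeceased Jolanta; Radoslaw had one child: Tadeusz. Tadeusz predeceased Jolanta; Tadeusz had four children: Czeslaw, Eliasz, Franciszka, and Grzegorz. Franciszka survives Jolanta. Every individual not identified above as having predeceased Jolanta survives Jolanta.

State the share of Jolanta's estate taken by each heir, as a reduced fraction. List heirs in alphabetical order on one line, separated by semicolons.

Pelagia, as surviving spouse, takes 1/2.
The remaining 1/2 passes to Jolanta's descendants per stirpes.
The 1/2 is divided into 3 equal shares of 1/6 among Urszula, Nadia, Radoslaw.
Urszula predeceased; the 1/6 allotted to Urszula's branch passes to Urszula's issue by representation.
The 1/6 is divided into 4 equal shares of 1/24 among Bogdan, Agnieszka, Ireneusz, Oleg.
Bogdan is living and takes 1/24.
Agnieszka is living and takes 1/24.
Ireneusz is living and takes 1/24.
Oleg is living and takes 1/24.
Nadia is living and takes 1/6.
Radoslaw predeceased; the 1/6 allotted to Radoslaw's branch passes to Radoslaw's issue by representation.
Tadeusz's line is the sole branch at this level, so the full 1/6 passes to Tadeusz's issue by representation.
The 1/6 is divided into 4 equal shares of 1/24 among Czeslaw, Eliasz, Franciszka, Grzegorz.
Czeslaw is living and takes 1/24.
Eliasz is living and takes 1/24.
Franciszka is living and takes 1/24.
Grzegorz is living and takes 1/24.

Agnieszka 1/24; Bogdan 1/24; Czeslaw 1/24; Eliasz 1/24; Franciszka 1/24; Grzegorz 1/24; Ireneusz 1/24; Nadia 1/6; Oleg 1/24; Pelagia 1/2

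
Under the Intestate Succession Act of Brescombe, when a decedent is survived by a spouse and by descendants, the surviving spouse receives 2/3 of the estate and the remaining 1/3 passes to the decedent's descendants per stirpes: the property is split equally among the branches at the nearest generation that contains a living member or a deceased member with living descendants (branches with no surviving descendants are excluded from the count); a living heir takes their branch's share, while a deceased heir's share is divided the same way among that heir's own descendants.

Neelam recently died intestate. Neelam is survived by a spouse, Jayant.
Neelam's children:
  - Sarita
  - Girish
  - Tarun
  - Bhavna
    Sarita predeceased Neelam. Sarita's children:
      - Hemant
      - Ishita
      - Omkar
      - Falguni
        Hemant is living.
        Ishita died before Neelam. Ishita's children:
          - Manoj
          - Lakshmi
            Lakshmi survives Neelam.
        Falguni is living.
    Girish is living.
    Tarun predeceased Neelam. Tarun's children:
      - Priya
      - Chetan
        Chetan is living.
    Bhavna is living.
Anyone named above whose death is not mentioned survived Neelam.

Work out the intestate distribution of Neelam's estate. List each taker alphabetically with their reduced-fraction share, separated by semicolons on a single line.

Bhavna 1/12; Chetan 1/24; Falguni 1/48; Girish 1/12; Hemant 1/48; Jayant 2/3; Lakshmi 1/96; Manoj 1/96; Omkar 1/48; Priya 1/24

Jayant, as surviving spouse, takes 2/3.
The remaining 1/3 passes to Neelam's descendants per stirpes.
The 1/3 is divided into 4 equal shares of 1/12 among Sarita, Girish, Tarun, Bhavna.
Sarita predeceased; the 1/12 allotted to Sarita's branch passes to Sarita's issue by representation.
The 1/12 is divided into 4 equal shares of 1/48 among Hemant, Ishita, Omkar, Falguni.
Hemant is living and takes 1/48.
Ishita predeceased; the 1/48 allotted to Ishita's branch passes to Ishita's issue by representation.
The 1/48 is divided into 2 equal shares of 1/96 among Manoj, Lakshmi.
Manoj is living and takes 1/96.
Lakshmi is living and takes 1/96.
Omkar is living and takes 1/48.
Falguni is living and takes 1/48.
Girish is living and takes 1/12.
Tarun predeceased; the 1/12 allotted to Tarun's branch passes to Tarun's issue by representation.
The 1/12 is divided into 2 equal shares of 1/24 among Priya, Chetan.
Priya is living and takes 1/24.
Chetan is living and takes 1/24.
Bhavna is living and takes 1/12.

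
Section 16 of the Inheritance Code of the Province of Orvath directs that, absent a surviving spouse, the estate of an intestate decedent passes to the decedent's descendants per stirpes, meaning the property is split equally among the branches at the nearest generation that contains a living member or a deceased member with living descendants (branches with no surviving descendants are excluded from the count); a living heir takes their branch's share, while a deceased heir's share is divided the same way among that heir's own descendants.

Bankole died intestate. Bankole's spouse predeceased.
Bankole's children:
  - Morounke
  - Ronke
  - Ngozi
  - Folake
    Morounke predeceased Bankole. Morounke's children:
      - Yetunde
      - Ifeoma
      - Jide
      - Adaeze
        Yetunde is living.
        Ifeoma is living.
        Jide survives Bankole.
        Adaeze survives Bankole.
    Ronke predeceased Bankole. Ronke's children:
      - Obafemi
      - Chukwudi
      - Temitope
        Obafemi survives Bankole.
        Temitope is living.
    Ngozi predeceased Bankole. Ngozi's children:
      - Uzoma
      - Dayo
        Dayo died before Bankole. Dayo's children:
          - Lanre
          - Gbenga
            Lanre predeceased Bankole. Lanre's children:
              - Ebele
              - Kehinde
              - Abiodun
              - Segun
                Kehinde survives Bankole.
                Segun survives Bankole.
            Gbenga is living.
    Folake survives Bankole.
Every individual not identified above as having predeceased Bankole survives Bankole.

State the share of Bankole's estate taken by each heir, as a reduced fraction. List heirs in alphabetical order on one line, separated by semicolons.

There is no surviving spouse, so the entire estate passes to Bankole's descendants per stirpes.
The estate is divided into 4 equal shares of 1/4 among Morounke, Ronke, Ngozi, Folake.
Morounke predeceased; the 1/4 allotted to Morounke's branch passes to Morounke's issue by representation.
The 1/4 is divided into 4 equal shares of 1/16 among Yetunde, Ifeoma, Jide, Adaeze.
Yetunde is living and takes 1/16.
Ifeoma is living and takes 1/16.
Jide is living and takes 1/16.
Adaeze is living and takes 1/16.
Ronke predeceased; the 1/4 allotted to Ronke's branch passes to Ronke's issue by representation.
The 1/4 is divided into 3 equal shares of 1/12 among Obafemi, Chukwudi, Temitope.
Obafemi is living and takes 1/12.
Chukwudi is living and takes 1/12.
Temitope is living and takes 1/12.
Ngozi predeceased; the 1/4 allotted to Ngozi's branch passes to Ngozi's issue by representation.
The 1/4 is divided into 2 equal shares of 1/8 among Uzoma, Dayo.
Uzoma is living and takes 1/8.
Dayo predeceased; the 1/8 allotted to Dayo's branch passes to Dayo's issue by representation.
The 1/8 is divided into 2 equal shares of 1/16 among Lanre, Gbenga.
Lanre predeceased; the 1/16 allotted to Lanre's branch passes to Lanre's issue by representation.
The 1/16 is divided into 4 equal shares of 1/64 among Ebele, Kehinde, Abiodun, Segun.
Ebele is living and takes 1/64.
Kehinde is living and takes 1/64.
Abiodun is living and takes 1/64.
Segun is living and takes 1/64.
Gbenga is living and takes 1/16.
Folake is living and takes 1/4.

Abiodun 1/64; Adaeze 1/16; Chukwudi 1/12; Ebele 1/64; Folake 1/4; Gbenga 1/16; Ifeoma 1/16; Jide 1/16; Kehinde 1/64; Obafemi 1/12; Segun 1/64; Temitope 1/12; Uzoma 1/8; Yetunde 1/16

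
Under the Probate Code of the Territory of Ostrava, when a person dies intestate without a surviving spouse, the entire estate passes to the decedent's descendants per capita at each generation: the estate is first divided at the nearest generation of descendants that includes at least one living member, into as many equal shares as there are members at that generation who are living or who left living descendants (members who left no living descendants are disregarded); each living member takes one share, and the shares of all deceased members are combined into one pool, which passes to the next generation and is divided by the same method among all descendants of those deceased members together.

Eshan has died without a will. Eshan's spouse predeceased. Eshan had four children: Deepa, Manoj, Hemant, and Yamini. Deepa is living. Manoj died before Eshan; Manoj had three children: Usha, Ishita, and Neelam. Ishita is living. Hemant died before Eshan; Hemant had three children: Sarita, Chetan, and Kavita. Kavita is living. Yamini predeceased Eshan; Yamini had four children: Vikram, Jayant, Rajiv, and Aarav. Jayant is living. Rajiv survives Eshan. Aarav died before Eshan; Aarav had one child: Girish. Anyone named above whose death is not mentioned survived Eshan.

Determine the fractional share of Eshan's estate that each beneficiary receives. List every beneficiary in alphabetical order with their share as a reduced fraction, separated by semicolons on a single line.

There is no surviving spouse, so the entire estate passes to Eshan's descendants per capita at each generation.
At generation 1 (Deepa, Manoj, Hemant, Yamini) there are 4 shares of (1)/4 = 1/4 each.
Living: Deepa — each takes 1/4.
Deceased: Manoj, Hemant, and Yamini. Their combined 3/4 is pooled and carried to generation 2.
At generation 2 (Usha, Ishita, Neelam, Sarita, Chetan, Kavita, Vikram, Jayant, Rajiv, Aarav) there are 10 shares of (3/4)/10 = 3/40 each.
Living: Usha, Ishita, Neelam, Sarita, Chetan, Kavita, Vikram, Jayant, and Rajiv — each takes 3/40.
Deceased: Aarav. That 3/40 share is carried to generation 3.
At generation 3 (Girish) there are 1 shares of (3/40)/1 = 3/40 each.
Living: Girish — each takes 3/40.

Chetan 3/40; Deepa 1/4; Girish 3/40; Ishita 3/40; Jayant 3/40; Kavita 3/40; Neelam 3/40; Rajiv 3/40; Sarita 3/40; Usha 3/40; Vikram 3/40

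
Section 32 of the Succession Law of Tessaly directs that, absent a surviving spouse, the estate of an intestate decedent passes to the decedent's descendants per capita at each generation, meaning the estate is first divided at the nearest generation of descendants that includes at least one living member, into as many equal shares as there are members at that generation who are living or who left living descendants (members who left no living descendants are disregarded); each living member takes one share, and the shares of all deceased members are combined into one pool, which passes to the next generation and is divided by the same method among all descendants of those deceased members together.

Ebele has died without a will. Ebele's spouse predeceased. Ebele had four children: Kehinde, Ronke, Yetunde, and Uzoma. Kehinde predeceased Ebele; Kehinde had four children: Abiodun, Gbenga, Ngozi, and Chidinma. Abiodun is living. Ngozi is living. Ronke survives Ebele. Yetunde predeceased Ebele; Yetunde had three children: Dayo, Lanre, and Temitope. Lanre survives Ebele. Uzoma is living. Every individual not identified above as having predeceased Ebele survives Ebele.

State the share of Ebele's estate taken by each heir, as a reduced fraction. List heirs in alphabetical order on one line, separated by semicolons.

Abiodun 1/14; Chidinma 1/14; Dayo 1/14; Gbenga 1/14; Lanre 1/14; Ngozi 1/14; Ronke 1/4; Temitope 1/14; Uzoma 1/4

There is no surviving spouse, so the entire estate passes to Ebele's descendants per capita at each generation.
At generation 1 (Kehinde, Ronke, Yetunde, Uzoma) there are 4 shares of (1)/4 = 1/4 each.
Living: Ronke and Uzoma — each takes 1/4.
Deceased: Kehinde and Yetunde. Their combined 1/2 is pooled and carried to generation 2.
At generation 2 (Abiodun, Gbenga, Ngozi, Chidinma, Dayo, Lanre, Temitope) there are 7 shares of (1/2)/7 = 1/14 each.
Living: Abiodun, Gbenga, Ngozi, Chidinma, Dayo, Lanre, and Temitope — each takes 1/14.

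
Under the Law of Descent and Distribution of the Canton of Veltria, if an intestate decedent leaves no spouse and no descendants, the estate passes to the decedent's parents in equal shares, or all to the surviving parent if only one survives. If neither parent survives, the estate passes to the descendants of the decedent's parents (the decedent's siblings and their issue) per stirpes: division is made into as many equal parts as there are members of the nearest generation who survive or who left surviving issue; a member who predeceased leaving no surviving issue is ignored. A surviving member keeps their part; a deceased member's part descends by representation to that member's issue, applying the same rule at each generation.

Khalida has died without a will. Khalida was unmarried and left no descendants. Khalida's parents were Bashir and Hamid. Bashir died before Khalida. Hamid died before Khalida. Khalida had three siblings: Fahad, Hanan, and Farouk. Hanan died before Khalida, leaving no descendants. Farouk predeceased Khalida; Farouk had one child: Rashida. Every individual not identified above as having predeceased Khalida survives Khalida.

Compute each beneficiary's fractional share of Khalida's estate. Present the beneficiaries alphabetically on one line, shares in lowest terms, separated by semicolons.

Fahad 1/2; Rashida 1/2

Neither parent survives and there are no descendants, so the estate passes to Khalida's siblings and their issue per stirpes.
Hanan left no surviving issue, so that branch lapses and is disregarded.
The estate is divided into 2 equal shares of 1/2 among Fahad, Farouk.
Fahad is living and takes 1/2.
Farouk predeceased; the 1/2 allotted to Farouk's branch passes to Farouk's issue by representation.
Rashida is the sole taker at this level and receives the full 1/2.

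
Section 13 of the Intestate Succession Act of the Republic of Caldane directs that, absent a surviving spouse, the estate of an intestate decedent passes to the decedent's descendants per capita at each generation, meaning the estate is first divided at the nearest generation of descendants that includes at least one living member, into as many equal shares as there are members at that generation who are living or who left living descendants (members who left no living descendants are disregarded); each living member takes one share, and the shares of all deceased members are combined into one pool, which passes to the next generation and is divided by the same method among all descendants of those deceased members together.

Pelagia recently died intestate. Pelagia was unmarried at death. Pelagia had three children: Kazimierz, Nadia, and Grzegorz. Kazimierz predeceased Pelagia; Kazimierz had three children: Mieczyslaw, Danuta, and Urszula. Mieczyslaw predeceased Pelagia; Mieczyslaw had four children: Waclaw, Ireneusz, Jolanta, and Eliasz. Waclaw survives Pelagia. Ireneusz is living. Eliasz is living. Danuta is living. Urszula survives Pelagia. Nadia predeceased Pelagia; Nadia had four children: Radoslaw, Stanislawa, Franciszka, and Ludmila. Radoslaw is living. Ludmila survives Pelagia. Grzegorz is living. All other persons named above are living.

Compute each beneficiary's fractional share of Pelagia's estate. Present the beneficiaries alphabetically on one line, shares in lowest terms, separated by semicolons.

There is no surviving spouse, so the entire estate passes to Pelagia's descendants per capita at each generation.
At generation 1 (Kazimierz, Nadia, Grzegorz) there are 3 shares of (1)/3 = 1/3 each.
Living: Grzegorz — each takes 1/3.
Deceased: Kazimierz and Nadia. Their combined 2/3 is pooled and carried to generation 2.
At generation 2 (Mieczyslaw, Danuta, Urszula, Radoslaw, Stanislawa, Franciszka, Ludmila) there are 7 shares of (2/3)/7 = 2/21 each.
Living: Danuta, Urszula, Radoslaw, Stanislawa, Franciszka, and Ludmila — each takes 2/21.
Deceased: Mieczyslaw. That 2/21 share is carried to generation 3.
At generation 3 (Waclaw, Ireneusz, Jolanta, Eliasz) there are 4 shares of (2/21)/4 = 1/42 each.
Living: Waclaw, Ireneusz, Jolanta, and Eliasz — each takes 1/42.

Danuta 2/21; Eliasz 1/42; Franciszka 2/21; Grzegorz 1/3; Ireneusz 1/42; Jolanta 1/42; Ludmila 2/21; Radoslaw 2/21; Stanislawa 2/21; Urszula 2/21; Waclaw 1/42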